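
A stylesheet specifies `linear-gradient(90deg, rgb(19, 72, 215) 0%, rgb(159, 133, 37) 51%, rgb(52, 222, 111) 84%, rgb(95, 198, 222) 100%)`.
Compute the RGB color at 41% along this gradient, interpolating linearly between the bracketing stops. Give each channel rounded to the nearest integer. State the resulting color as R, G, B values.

41% lies between the 0% and 51% stops, so the local fraction is t = (41 − 0)/(51 − 0) = 41/51 ≈ 0.8039.
R = 19 + 0.8039 × (159 − 19) = 131.546 → 132
G = 72 + 0.8039 × (133 − 72) = 121.038 → 121
B = 215 + 0.8039 × (37 − 215) = 71.906 → 72

(132, 121, 72)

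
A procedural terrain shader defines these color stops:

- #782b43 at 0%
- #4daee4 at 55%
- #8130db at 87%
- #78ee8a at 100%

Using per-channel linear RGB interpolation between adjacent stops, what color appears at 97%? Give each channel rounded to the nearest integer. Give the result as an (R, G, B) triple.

(122, 194, 157)

97% lies between the 87% and 100% stops, so the local fraction is t = (97 − 87)/(100 − 87) = 10/13 ≈ 0.7692.
#8130db → (129, 48, 219); #78ee8a → (120, 238, 138).
R = 129 + 0.7692 × (120 − 129) = 122.077 → 122
G = 48 + 0.7692 × (238 − 48) = 194.148 → 194
B = 219 + 0.7692 × (138 − 219) = 156.695 → 157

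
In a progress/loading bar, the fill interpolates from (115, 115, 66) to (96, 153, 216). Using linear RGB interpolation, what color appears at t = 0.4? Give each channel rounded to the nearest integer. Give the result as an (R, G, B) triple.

R = 115 + 0.4 × (96 − 115) = 115 + 0.4 × -19 = 107.4 → 107
G = 115 + 0.4 × (153 − 115) = 115 + 0.4 × 38 = 130.2 → 130
B = 66 + 0.4 × (216 − 66) = 66 + 0.4 × 150 = 126 → 126
So the blended color is (107, 130, 126), about #6b827e.

(107, 130, 126)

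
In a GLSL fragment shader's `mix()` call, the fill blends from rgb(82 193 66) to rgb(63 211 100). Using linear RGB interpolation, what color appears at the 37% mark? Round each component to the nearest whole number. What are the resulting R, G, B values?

37% corresponds to t = 0.37.
R = 82 + 0.37 × (63 − 82) = 82 + 0.37 × -19 = 74.97 → 75
G = 193 + 0.37 × (211 − 193) = 193 + 0.37 × 18 = 199.66 → 200
B = 66 + 0.37 × (100 − 66) = 66 + 0.37 × 34 = 78.58 → 79

(75, 200, 79)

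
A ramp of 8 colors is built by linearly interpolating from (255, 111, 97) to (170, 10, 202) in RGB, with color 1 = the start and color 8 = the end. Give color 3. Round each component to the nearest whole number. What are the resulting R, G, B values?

With 8 swatches and endpoints inclusive, swatch 3 sits at t = (3 − 1)/(8 − 1) = 2/7 ≈ 0.2857.
R = 255 + 0.2857 × (170 − 255) = 230.715 → 231
G = 111 + 0.2857 × (10 − 111) = 82.144 → 82
B = 97 + 0.2857 × (202 − 97) = 126.999 → 127

(231, 82, 127)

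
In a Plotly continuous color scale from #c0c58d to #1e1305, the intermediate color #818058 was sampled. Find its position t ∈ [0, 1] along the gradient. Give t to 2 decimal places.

Invert the lerp on the G channel (largest span, 178): t = (128 − 197) / (19 − 197) = -69/-178 = 0.38764.
Check on R: (129 − 192)/(30 − 192) = 0.3889 ✓

0.39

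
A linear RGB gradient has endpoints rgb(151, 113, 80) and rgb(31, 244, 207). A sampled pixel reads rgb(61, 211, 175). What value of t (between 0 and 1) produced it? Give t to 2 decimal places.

Invert the lerp on the G channel (largest span, 131): t = (211 − 113) / (244 − 113) = 98/131 = 0.74809.
Check on R: (61 − 151)/(31 − 151) = 0.75 ✓

0.75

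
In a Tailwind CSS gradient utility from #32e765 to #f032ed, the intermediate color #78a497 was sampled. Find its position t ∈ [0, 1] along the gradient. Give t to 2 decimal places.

0.37

Invert the lerp on the R channel (largest span, 190): t = (120 − 50) / (240 − 50) = 70/190 = 0.36842.
Check on G: (164 − 231)/(50 − 231) = 0.3702 ✓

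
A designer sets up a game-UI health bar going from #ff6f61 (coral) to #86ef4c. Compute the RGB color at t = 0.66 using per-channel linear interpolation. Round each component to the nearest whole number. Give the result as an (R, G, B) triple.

#ff6f61 → (255, 111, 97); #86ef4c → (134, 239, 76).
R = 255 + 0.66 × (134 − 255) = 255 + 0.66 × -121 = 175.14 → 175
G = 111 + 0.66 × (239 − 111) = 111 + 0.66 × 128 = 195.48 → 195
B = 97 + 0.66 × (76 − 97) = 97 + 0.66 × -21 = 83.14 → 83

(175, 195, 83)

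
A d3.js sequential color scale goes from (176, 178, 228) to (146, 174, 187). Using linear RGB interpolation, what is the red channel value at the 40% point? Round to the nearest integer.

164

R = 176 + 0.4 × (146 − 176) = 164 → 164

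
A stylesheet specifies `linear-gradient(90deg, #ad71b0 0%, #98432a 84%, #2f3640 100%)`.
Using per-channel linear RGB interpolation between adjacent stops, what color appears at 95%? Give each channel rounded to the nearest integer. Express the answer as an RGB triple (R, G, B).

(80, 58, 57)

95% lies between the 84% and 100% stops, so the local fraction is t = (95 − 84)/(100 − 84) = 11/16 ≈ 0.6875.
#98432a → (152, 67, 42); #2f3640 → (47, 54, 64).
R = 152 + 0.6875 × (47 − 152) = 79.812 → 80
G = 67 + 0.6875 × (54 − 67) = 58.062 → 58
B = 42 + 0.6875 × (64 − 42) = 57.125 → 57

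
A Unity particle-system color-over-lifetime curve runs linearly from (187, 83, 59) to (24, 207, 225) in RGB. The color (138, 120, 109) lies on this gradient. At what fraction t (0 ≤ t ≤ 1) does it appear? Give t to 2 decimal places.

0.30

Invert the lerp on the B channel (largest span, 166): t = (109 − 59) / (225 − 59) = 50/166 = 0.3012.
Check on R: (138 − 187)/(24 − 187) = 0.3006 ✓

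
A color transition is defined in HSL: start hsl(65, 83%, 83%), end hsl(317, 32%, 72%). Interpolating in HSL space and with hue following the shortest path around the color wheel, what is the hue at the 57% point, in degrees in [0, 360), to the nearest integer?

Hue: 317 − 65 = 252°, but |252| > 180 so the shorter arc goes the other way: Δh = 252 − 360 = -108°.
H = 65 + 0.57 × (-108) = 3.44 → 3°

3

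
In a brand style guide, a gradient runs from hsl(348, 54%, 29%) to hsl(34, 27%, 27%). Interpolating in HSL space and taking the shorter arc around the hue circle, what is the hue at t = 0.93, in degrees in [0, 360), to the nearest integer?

Hue: 34 − 348 = -314°, but |-314| > 180 so the shorter arc goes the other way: Δh = -314 + 360 = 46°.
H = 348 + 0.93 × (46) = 390.78 → 391 → 391 mod 360 = 31°

31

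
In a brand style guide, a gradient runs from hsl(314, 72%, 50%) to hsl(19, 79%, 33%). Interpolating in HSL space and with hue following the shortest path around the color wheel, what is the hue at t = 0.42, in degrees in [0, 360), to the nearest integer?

341

Hue: 19 − 314 = -295°, but |-295| > 180 so the shorter arc goes the other way: Δh = -295 + 360 = 65°.
H = 314 + 0.42 × (65) = 341.3 → 341°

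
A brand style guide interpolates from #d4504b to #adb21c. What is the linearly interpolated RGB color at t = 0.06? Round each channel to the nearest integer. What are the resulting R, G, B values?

(210, 86, 72)

#d4504b → (212, 80, 75); #adb21c → (173, 178, 28).
R = 212 + 0.06 × (173 − 212) = 212 + 0.06 × -39 = 209.66 → 210
G = 80 + 0.06 × (178 − 80) = 80 + 0.06 × 98 = 85.88 → 86
B = 75 + 0.06 × (28 − 75) = 75 + 0.06 × -47 = 72.18 → 72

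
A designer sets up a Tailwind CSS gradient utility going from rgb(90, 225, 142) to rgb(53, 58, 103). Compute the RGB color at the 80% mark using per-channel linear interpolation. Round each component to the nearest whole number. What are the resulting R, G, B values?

80% corresponds to t = 0.8.
R = 90 + 0.8 × (53 − 90) = 90 + 0.8 × -37 = 60.4 → 60
G = 225 + 0.8 × (58 − 225) = 225 + 0.8 × -167 = 91.4 → 91
B = 142 + 0.8 × (103 − 142) = 142 + 0.8 × -39 = 110.8 → 111

(60, 91, 111)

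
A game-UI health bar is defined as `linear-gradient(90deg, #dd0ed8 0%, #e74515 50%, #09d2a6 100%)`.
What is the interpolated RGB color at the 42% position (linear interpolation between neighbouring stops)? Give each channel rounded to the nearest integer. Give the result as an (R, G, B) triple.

(229, 60, 52)

42% lies between the 0% and 50% stops, so the local fraction is t = (42 − 0)/(50 − 0) = 42/50 ≈ 0.84.
#dd0ed8 → (221, 14, 216); #e74515 → (231, 69, 21).
R = 221 + 0.84 × (231 − 221) = 229.4 → 229
G = 14 + 0.84 × (69 − 14) = 60.2 → 60
B = 216 + 0.84 × (21 − 216) = 52.2 → 52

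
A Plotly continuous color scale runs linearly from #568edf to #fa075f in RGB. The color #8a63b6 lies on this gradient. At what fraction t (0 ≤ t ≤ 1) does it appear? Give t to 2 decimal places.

0.32

Invert the lerp on the R channel (largest span, 164): t = (138 − 86) / (250 − 86) = 52/164 = 0.31707.
Check on G: (99 − 142)/(7 − 142) = 0.3185 ✓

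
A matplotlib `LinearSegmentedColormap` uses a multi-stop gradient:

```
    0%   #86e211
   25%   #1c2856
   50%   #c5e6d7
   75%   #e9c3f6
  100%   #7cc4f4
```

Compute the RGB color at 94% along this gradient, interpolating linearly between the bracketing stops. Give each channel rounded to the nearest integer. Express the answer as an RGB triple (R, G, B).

(150, 196, 244)

94% lies between the 75% and 100% stops, so the local fraction is t = (94 − 75)/(100 − 75) = 19/25 ≈ 0.76.
#e9c3f6 → (233, 195, 246); #7cc4f4 → (124, 196, 244).
R = 233 + 0.76 × (124 − 233) = 150.16 → 150
G = 195 + 0.76 × (196 − 195) = 195.76 → 196
B = 246 + 0.76 × (244 − 246) = 244.48 → 244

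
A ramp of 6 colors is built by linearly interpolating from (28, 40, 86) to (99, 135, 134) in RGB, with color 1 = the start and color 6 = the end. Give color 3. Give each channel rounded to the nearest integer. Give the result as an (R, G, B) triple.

(56, 78, 105)

With 6 swatches and endpoints inclusive, swatch 3 sits at t = (3 − 1)/(6 − 1) = 2/5 ≈ 0.4.
R = 28 + 0.4 × (99 − 28) = 56.4 → 56
G = 40 + 0.4 × (135 − 40) = 78 → 78
B = 86 + 0.4 × (134 − 86) = 105.2 → 105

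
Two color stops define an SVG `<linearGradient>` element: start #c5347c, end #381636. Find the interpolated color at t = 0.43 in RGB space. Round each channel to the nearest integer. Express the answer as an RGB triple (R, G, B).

(136, 39, 94)

#c5347c → (197, 52, 124); #381636 → (56, 22, 54).
R = 197 + 0.43 × (56 − 197) = 197 + 0.43 × -141 = 136.37 → 136
G = 52 + 0.43 × (22 − 52) = 52 + 0.43 × -30 = 39.1 → 39
B = 124 + 0.43 × (54 − 124) = 124 + 0.43 × -70 = 93.9 → 94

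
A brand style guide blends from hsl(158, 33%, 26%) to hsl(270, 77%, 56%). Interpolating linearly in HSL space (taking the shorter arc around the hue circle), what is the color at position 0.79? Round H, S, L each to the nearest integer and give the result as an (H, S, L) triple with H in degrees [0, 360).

(246, 68, 50)

Hue arc: Δh = 270 − 158 = 112° (|Δh| ≤ 180, already the shorter path).
H = 158 + 0.79 × (112) = 246.48 → 246°
S = 33 + 0.79 × (77 − 33) = 67.76 → 68%
L = 26 + 0.79 × (56 − 26) = 49.7 → 50%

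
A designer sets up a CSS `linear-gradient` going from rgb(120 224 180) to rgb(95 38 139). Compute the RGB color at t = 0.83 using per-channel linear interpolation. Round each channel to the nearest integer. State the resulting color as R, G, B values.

R = 120 + 0.83 × (95 − 120) = 120 + 0.83 × -25 = 99.25 → 99
G = 224 + 0.83 × (38 − 224) = 224 + 0.83 × -186 = 69.62 → 70
B = 180 + 0.83 × (139 − 180) = 180 + 0.83 × -41 = 145.97 → 146

(99, 70, 146)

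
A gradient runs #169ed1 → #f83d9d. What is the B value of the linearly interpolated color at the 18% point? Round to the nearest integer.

B₁ = 209 (from #169ed1), B₂ = 157 (from #f83d9d).
B = 209 + 0.18 × (157 − 209) = 199.64 → 200

200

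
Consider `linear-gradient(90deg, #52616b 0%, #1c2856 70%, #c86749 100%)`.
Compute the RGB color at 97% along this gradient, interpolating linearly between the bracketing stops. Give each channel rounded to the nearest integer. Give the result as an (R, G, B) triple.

97% lies between the 70% and 100% stops, so the local fraction is t = (97 − 70)/(100 − 70) = 27/30 ≈ 0.9.
#1c2856 → (28, 40, 86); #c86749 → (200, 103, 73).
R = 28 + 0.9 × (200 − 28) = 182.8 → 183
G = 40 + 0.9 × (103 − 40) = 96.7 → 97
B = 86 + 0.9 × (73 − 86) = 74.3 → 74

(183, 97, 74)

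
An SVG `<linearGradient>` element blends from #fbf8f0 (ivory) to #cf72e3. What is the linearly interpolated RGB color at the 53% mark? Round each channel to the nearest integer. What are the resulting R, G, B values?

(228, 177, 233)

#fbf8f0 → (251, 248, 240); #cf72e3 → (207, 114, 227).
53% corresponds to t = 0.53.
R = 251 + 0.53 × (207 − 251) = 251 + 0.53 × -44 = 227.68 → 228
G = 248 + 0.53 × (114 − 248) = 248 + 0.53 × -134 = 176.98 → 177
B = 240 + 0.53 × (227 − 240) = 240 + 0.53 × -13 = 233.11 → 233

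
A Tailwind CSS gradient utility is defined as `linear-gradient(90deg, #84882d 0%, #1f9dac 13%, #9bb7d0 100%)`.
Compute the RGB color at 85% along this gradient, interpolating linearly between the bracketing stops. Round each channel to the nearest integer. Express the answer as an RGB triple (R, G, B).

(134, 179, 202)

85% lies between the 13% and 100% stops, so the local fraction is t = (85 − 13)/(100 − 13) = 72/87 ≈ 0.8276.
#1f9dac → (31, 157, 172); #9bb7d0 → (155, 183, 208).
R = 31 + 0.8276 × (155 − 31) = 133.622 → 134
G = 157 + 0.8276 × (183 − 157) = 178.518 → 179
B = 172 + 0.8276 × (208 − 172) = 201.794 → 202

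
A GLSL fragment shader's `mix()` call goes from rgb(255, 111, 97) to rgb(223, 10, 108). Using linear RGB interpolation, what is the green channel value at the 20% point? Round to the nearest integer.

91

G = 111 + 0.2 × (10 − 111) = 90.8 → 91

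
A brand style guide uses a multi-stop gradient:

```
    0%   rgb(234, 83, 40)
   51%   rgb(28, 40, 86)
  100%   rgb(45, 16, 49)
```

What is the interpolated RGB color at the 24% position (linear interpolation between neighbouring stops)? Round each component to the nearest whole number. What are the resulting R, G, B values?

(137, 63, 62)

24% lies between the 0% and 51% stops, so the local fraction is t = (24 − 0)/(51 − 0) = 24/51 ≈ 0.4706.
R = 234 + 0.4706 × (28 − 234) = 137.056 → 137
G = 83 + 0.4706 × (40 − 83) = 62.764 → 63
B = 40 + 0.4706 × (86 − 40) = 61.648 → 62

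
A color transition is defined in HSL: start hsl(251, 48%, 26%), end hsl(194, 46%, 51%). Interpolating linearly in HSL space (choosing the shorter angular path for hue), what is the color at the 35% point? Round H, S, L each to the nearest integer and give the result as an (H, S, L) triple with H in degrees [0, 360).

Hue arc: Δh = 194 − 251 = -57° (|Δh| ≤ 180, already the shorter path).
H = 251 + 0.35 × (-57) = 231.05 → 231°
S = 48 + 0.35 × (46 − 48) = 47.3 → 47%
L = 26 + 0.35 × (51 − 26) = 34.75 → 35%

(231, 47, 35)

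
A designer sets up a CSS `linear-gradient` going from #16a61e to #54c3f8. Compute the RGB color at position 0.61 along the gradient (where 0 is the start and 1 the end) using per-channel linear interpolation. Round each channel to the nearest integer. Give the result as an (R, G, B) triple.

(60, 184, 163)

#16a61e → (22, 166, 30); #54c3f8 → (84, 195, 248).
R = 22 + 0.61 × (84 − 22) = 22 + 0.61 × 62 = 59.82 → 60
G = 166 + 0.61 × (195 − 166) = 166 + 0.61 × 29 = 183.69 → 184
B = 30 + 0.61 × (248 − 30) = 30 + 0.61 × 218 = 162.98 → 163
So the blended color is (60, 184, 163), about #3cb8a3.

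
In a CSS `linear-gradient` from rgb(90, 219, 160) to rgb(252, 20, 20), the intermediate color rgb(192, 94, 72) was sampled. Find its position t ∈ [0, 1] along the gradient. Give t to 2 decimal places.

Invert the lerp on the G channel (largest span, 199): t = (94 − 219) / (20 − 219) = -125/-199 = 0.62814.
Check on R: (192 − 90)/(252 − 90) = 0.6296 ✓

0.63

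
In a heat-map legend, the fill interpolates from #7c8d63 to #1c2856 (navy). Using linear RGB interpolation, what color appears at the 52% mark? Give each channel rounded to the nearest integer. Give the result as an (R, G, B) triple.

#7c8d63 → (124, 141, 99); #1c2856 → (28, 40, 86).
52% corresponds to t = 0.52.
R = 124 + 0.52 × (28 − 124) = 124 + 0.52 × -96 = 74.08 → 74
G = 141 + 0.52 × (40 − 141) = 141 + 0.52 × -101 = 88.48 → 88
B = 99 + 0.52 × (86 − 99) = 99 + 0.52 × -13 = 92.24 → 92
So the blended color is (74, 88, 92), about #4a585c.

(74, 88, 92)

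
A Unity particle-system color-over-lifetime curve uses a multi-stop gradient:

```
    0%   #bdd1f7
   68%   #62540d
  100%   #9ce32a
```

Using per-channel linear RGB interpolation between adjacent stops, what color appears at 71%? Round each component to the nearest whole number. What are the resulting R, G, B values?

(103, 97, 16)

71% lies between the 68% and 100% stops, so the local fraction is t = (71 − 68)/(100 − 68) = 3/32 ≈ 0.0938.
#62540d → (98, 84, 13); #9ce32a → (156, 227, 42).
R = 98 + 0.0938 × (156 − 98) = 103.44 → 103
G = 84 + 0.0938 × (227 − 84) = 97.413 → 97
B = 13 + 0.0938 × (42 − 13) = 15.72 → 16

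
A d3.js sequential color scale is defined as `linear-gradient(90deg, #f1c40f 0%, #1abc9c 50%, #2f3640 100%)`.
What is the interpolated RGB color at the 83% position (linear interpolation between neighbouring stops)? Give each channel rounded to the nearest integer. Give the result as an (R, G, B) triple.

83% lies between the 50% and 100% stops, so the local fraction is t = (83 − 50)/(100 − 50) = 33/50 ≈ 0.66.
#1abc9c → (26, 188, 156); #2f3640 → (47, 54, 64).
R = 26 + 0.66 × (47 − 26) = 39.86 → 40
G = 188 + 0.66 × (54 − 188) = 99.56 → 100
B = 156 + 0.66 × (64 − 156) = 95.28 → 95

(40, 100, 95)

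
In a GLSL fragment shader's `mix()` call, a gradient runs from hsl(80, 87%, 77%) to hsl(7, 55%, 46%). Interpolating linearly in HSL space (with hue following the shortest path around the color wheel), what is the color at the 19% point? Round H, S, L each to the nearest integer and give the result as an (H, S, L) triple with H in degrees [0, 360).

(66, 81, 71)

Hue arc: Δh = 7 − 80 = -73° (|Δh| ≤ 180, already the shorter path).
H = 80 + 0.19 × (-73) = 66.13 → 66°
S = 87 + 0.19 × (55 − 87) = 80.92 → 81%
L = 77 + 0.19 × (46 − 77) = 71.11 → 71%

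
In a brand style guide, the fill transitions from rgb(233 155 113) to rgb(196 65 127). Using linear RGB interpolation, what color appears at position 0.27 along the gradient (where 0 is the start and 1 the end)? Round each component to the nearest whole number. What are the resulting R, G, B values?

R = 233 + 0.27 × (196 − 233) = 233 + 0.27 × -37 = 223.01 → 223
G = 155 + 0.27 × (65 − 155) = 155 + 0.27 × -90 = 130.7 → 131
B = 113 + 0.27 × (127 − 113) = 113 + 0.27 × 14 = 116.78 → 117

(223, 131, 117)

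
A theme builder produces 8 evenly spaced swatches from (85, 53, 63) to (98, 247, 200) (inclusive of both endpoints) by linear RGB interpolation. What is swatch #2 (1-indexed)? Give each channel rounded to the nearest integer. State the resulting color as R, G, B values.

(87, 81, 83)

With 8 swatches and endpoints inclusive, swatch 2 sits at t = (2 − 1)/(8 − 1) = 1/7 ≈ 0.1429.
R = 85 + 0.1429 × (98 − 85) = 86.858 → 87
G = 53 + 0.1429 × (247 − 53) = 80.723 → 81
B = 63 + 0.1429 × (200 − 63) = 82.577 → 83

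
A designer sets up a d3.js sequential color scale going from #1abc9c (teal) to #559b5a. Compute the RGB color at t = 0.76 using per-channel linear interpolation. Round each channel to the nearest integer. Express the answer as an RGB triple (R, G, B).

(71, 163, 106)

#1abc9c → (26, 188, 156); #559b5a → (85, 155, 90).
R = 26 + 0.76 × (85 − 26) = 26 + 0.76 × 59 = 70.84 → 71
G = 188 + 0.76 × (155 − 188) = 188 + 0.76 × -33 = 162.92 → 163
B = 156 + 0.76 × (90 − 156) = 156 + 0.76 × -66 = 105.84 → 106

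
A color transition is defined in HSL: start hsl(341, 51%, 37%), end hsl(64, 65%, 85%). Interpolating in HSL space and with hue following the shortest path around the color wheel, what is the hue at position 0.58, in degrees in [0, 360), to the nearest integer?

Hue: 64 − 341 = -277°, but |-277| > 180 so the shorter arc goes the other way: Δh = -277 + 360 = 83°.
H = 341 + 0.58 × (83) = 389.14 → 389 → 389 mod 360 = 29°

29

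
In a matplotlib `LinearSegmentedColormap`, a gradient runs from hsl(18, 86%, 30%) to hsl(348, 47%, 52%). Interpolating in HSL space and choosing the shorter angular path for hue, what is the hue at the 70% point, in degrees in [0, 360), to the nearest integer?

Hue: 348 − 18 = 330°, but |330| > 180 so the shorter arc goes the other way: Δh = 330 − 360 = -30°.
H = 18 + 0.7 × (-30) = -3 → -3 → -3 mod 360 = 357°

357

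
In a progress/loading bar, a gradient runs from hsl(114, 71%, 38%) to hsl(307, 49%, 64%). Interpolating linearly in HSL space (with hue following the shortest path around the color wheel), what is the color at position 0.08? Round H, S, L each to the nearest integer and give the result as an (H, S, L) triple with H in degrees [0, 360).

Hue: 307 − 114 = 193°, but |193| > 180 so the shorter arc goes the other way: Δh = 193 − 360 = -167°.
H = 114 + 0.08 × (-167) = 100.64 → 101°
S = 71 + 0.08 × (49 − 71) = 69.24 → 69%
L = 38 + 0.08 × (64 − 38) = 40.08 → 40%

(101, 69, 40)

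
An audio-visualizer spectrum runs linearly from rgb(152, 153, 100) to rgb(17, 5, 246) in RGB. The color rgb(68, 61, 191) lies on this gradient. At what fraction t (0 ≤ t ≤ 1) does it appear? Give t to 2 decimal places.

0.62

Invert the lerp on the G channel (largest span, 148): t = (61 − 153) / (5 − 153) = -92/-148 = 0.62162.
Check on R: (68 − 152)/(17 − 152) = 0.6222 ✓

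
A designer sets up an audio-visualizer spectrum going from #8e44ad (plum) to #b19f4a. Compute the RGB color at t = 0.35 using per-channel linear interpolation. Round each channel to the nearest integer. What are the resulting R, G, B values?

#8e44ad → (142, 68, 173); #b19f4a → (177, 159, 74).
R = 142 + 0.35 × (177 − 142) = 142 + 0.35 × 35 = 154.25 → 154
G = 68 + 0.35 × (159 − 68) = 68 + 0.35 × 91 = 99.85 → 100
B = 173 + 0.35 × (74 − 173) = 173 + 0.35 × -99 = 138.35 → 138
So the blended color is (154, 100, 138), about #9a648a.

(154, 100, 138)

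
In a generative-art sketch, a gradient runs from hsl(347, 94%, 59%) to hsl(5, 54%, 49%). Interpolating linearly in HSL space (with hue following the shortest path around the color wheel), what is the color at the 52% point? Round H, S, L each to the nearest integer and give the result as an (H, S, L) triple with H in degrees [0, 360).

Hue: 5 − 347 = -342°, but |-342| > 180 so the shorter arc goes the other way: Δh = -342 + 360 = 18°.
H = 347 + 0.52 × (18) = 356.36 → 356°
S = 94 + 0.52 × (54 − 94) = 73.2 → 73%
L = 59 + 0.52 × (49 − 59) = 53.8 → 54%

(356, 73, 54)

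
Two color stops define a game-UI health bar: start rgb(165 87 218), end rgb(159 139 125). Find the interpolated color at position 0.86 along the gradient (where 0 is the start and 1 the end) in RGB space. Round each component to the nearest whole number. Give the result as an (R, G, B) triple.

(160, 132, 138)

R = 165 + 0.86 × (159 − 165) = 165 + 0.86 × -6 = 159.84 → 160
G = 87 + 0.86 × (139 − 87) = 87 + 0.86 × 52 = 131.72 → 132
B = 218 + 0.86 × (125 − 218) = 218 + 0.86 × -93 = 138.02 → 138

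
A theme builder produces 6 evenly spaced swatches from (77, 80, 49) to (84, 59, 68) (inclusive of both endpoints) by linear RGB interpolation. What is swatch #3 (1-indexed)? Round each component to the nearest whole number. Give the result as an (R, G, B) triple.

With 6 swatches and endpoints inclusive, swatch 3 sits at t = (3 − 1)/(6 − 1) = 2/5 ≈ 0.4.
R = 77 + 0.4 × (84 − 77) = 79.8 → 80
G = 80 + 0.4 × (59 − 80) = 71.6 → 72
B = 49 + 0.4 × (68 − 49) = 56.6 → 57

(80, 72, 57)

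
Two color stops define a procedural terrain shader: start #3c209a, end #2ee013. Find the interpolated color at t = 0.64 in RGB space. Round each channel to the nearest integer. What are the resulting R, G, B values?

#3c209a → (60, 32, 154); #2ee013 → (46, 224, 19).
R = 60 + 0.64 × (46 − 60) = 60 + 0.64 × -14 = 51.04 → 51
G = 32 + 0.64 × (224 − 32) = 32 + 0.64 × 192 = 154.88 → 155
B = 154 + 0.64 × (19 − 154) = 154 + 0.64 × -135 = 67.6 → 68

(51, 155, 68)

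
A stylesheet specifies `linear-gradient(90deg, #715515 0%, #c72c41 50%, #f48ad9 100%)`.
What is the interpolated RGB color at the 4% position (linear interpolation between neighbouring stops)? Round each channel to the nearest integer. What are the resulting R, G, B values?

(120, 82, 25)

4% lies between the 0% and 50% stops, so the local fraction is t = (4 − 0)/(50 − 0) = 4/50 ≈ 0.08.
#715515 → (113, 85, 21); #c72c41 → (199, 44, 65).
R = 113 + 0.08 × (199 − 113) = 119.88 → 120
G = 85 + 0.08 × (44 − 85) = 81.72 → 82
B = 21 + 0.08 × (65 − 21) = 24.52 → 25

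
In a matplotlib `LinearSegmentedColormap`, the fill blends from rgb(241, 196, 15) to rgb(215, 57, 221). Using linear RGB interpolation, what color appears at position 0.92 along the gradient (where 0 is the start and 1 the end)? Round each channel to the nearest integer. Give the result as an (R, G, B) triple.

R = 241 + 0.92 × (215 − 241) = 241 + 0.92 × -26 = 217.08 → 217
G = 196 + 0.92 × (57 − 196) = 196 + 0.92 × -139 = 68.12 → 68
B = 15 + 0.92 × (221 − 15) = 15 + 0.92 × 206 = 204.52 → 205

(217, 68, 205)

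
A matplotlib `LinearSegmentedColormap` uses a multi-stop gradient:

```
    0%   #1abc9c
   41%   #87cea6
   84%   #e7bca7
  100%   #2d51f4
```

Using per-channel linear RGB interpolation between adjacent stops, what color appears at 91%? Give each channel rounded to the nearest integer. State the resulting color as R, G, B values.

(150, 141, 201)

91% lies between the 84% and 100% stops, so the local fraction is t = (91 − 84)/(100 − 84) = 7/16 ≈ 0.4375.
#e7bca7 → (231, 188, 167); #2d51f4 → (45, 81, 244).
R = 231 + 0.4375 × (45 − 231) = 149.625 → 150
G = 188 + 0.4375 × (81 − 188) = 141.188 → 141
B = 167 + 0.4375 × (244 − 167) = 200.688 → 201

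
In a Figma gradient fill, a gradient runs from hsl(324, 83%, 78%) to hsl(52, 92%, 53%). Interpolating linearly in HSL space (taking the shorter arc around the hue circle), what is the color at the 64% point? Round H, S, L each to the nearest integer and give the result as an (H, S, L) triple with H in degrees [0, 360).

Hue: 52 − 324 = -272°, but |-272| > 180 so the shorter arc goes the other way: Δh = -272 + 360 = 88°.
H = 324 + 0.64 × (88) = 380.32 → 380 → 380 mod 360 = 20°
S = 83 + 0.64 × (92 − 83) = 88.76 → 89%
L = 78 + 0.64 × (53 − 78) = 62 → 62%

(20, 89, 62)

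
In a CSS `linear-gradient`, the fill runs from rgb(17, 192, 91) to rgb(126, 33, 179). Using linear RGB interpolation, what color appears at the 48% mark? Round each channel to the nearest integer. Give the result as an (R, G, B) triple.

(69, 116, 133)

48% corresponds to t = 0.48.
R = 17 + 0.48 × (126 − 17) = 17 + 0.48 × 109 = 69.32 → 69
G = 192 + 0.48 × (33 − 192) = 192 + 0.48 × -159 = 115.68 → 116
B = 91 + 0.48 × (179 − 91) = 91 + 0.48 × 88 = 133.24 → 133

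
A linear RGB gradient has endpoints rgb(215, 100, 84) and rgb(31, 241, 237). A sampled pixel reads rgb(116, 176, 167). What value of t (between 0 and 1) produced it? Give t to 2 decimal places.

Invert the lerp on the R channel (largest span, 184): t = (116 − 215) / (31 − 215) = -99/-184 = 0.53804.
Check on G: (176 − 100)/(241 − 100) = 0.539 ✓

0.54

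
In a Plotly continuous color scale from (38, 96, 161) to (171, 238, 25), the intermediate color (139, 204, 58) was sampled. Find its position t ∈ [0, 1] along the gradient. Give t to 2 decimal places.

Invert the lerp on the G channel (largest span, 142): t = (204 − 96) / (238 − 96) = 108/142 = 0.76056.
Check on R: (139 − 38)/(171 − 38) = 0.7594 ✓

0.76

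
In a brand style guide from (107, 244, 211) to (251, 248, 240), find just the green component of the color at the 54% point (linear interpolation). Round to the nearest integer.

G = 244 + 0.54 × (248 − 244) = 246.16 → 246

246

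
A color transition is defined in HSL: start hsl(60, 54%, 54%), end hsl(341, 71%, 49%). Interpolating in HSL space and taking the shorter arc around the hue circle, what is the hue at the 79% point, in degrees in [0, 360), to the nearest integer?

Hue: 341 − 60 = 281°, but |281| > 180 so the shorter arc goes the other way: Δh = 281 − 360 = -79°.
H = 60 + 0.79 × (-79) = -2.41 → -2 → -2 mod 360 = 358°

358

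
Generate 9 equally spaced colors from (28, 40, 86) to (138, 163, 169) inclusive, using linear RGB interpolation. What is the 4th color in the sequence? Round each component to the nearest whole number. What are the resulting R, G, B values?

(69, 86, 117)

With 9 swatches and endpoints inclusive, swatch 4 sits at t = (4 − 1)/(9 − 1) = 3/8 ≈ 0.375.
R = 28 + 0.375 × (138 − 28) = 69.25 → 69
G = 40 + 0.375 × (163 − 40) = 86.125 → 86
B = 86 + 0.375 × (169 − 86) = 117.125 → 117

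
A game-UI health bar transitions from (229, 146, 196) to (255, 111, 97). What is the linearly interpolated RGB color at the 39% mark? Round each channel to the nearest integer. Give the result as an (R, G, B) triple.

(239, 132, 157)

39% corresponds to t = 0.39.
R = 229 + 0.39 × (255 − 229) = 229 + 0.39 × 26 = 239.14 → 239
G = 146 + 0.39 × (111 − 146) = 146 + 0.39 × -35 = 132.35 → 132
B = 196 + 0.39 × (97 − 196) = 196 + 0.39 × -99 = 157.39 → 157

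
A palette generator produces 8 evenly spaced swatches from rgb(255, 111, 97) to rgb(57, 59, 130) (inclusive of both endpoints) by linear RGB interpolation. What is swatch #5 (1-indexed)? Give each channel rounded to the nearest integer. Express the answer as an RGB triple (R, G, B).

With 8 swatches and endpoints inclusive, swatch 5 sits at t = (5 − 1)/(8 − 1) = 4/7 ≈ 0.5714.
R = 255 + 0.5714 × (57 − 255) = 141.863 → 142
G = 111 + 0.5714 × (59 − 111) = 81.287 → 81
B = 97 + 0.5714 × (130 − 97) = 115.856 → 116

(142, 81, 116)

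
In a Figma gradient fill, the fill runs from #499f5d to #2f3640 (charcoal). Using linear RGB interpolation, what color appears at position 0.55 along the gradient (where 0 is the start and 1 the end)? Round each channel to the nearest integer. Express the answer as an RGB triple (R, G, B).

(59, 101, 77)

#499f5d → (73, 159, 93); #2f3640 → (47, 54, 64).
R = 73 + 0.55 × (47 − 73) = 73 + 0.55 × -26 = 58.7 → 59
G = 159 + 0.55 × (54 − 159) = 159 + 0.55 × -105 = 101.25 → 101
B = 93 + 0.55 × (64 − 93) = 93 + 0.55 × -29 = 77.05 → 77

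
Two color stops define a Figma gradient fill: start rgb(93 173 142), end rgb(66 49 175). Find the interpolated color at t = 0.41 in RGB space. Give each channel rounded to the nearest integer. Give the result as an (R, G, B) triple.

(82, 122, 156)

R = 93 + 0.41 × (66 − 93) = 93 + 0.41 × -27 = 81.93 → 82
G = 173 + 0.41 × (49 − 173) = 173 + 0.41 × -124 = 122.16 → 122
B = 142 + 0.41 × (175 − 142) = 142 + 0.41 × 33 = 155.53 → 156
So the blended color is (82, 122, 156), about #527a9c.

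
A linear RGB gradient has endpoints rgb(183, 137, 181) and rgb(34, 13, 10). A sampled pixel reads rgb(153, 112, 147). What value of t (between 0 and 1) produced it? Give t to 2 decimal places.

0.20

Invert the lerp on the B channel (largest span, 171): t = (147 − 181) / (10 − 181) = -34/-171 = 0.19883.
Check on R: (153 − 183)/(34 − 183) = 0.2013 ✓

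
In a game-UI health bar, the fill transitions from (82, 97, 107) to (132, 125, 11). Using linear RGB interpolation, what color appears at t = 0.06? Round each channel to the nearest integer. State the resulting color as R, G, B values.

(85, 99, 101)

R = 82 + 0.06 × (132 − 82) = 82 + 0.06 × 50 = 85 → 85
G = 97 + 0.06 × (125 − 97) = 97 + 0.06 × 28 = 98.68 → 99
B = 107 + 0.06 × (11 − 107) = 107 + 0.06 × -96 = 101.24 → 101
So the blended color is (85, 99, 101), about #556365.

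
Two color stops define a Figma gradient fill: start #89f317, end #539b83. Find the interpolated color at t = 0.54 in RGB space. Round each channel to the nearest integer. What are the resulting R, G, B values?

(108, 195, 81)

#89f317 → (137, 243, 23); #539b83 → (83, 155, 131).
R = 137 + 0.54 × (83 − 137) = 137 + 0.54 × -54 = 107.84 → 108
G = 243 + 0.54 × (155 − 243) = 243 + 0.54 × -88 = 195.48 → 195
B = 23 + 0.54 × (131 − 23) = 23 + 0.54 × 108 = 81.32 → 81
So the blended color is (108, 195, 81), about #6cc351.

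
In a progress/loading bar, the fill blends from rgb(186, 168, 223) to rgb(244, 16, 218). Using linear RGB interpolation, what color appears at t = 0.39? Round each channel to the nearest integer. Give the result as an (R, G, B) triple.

(209, 109, 221)

R = 186 + 0.39 × (244 − 186) = 186 + 0.39 × 58 = 208.62 → 209
G = 168 + 0.39 × (16 − 168) = 168 + 0.39 × -152 = 108.72 → 109
B = 223 + 0.39 × (218 − 223) = 223 + 0.39 × -5 = 221.05 → 221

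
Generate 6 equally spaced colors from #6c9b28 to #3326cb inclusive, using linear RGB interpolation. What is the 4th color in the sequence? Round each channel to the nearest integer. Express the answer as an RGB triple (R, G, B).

(74, 85, 138)

With 6 swatches and endpoints inclusive, swatch 4 sits at t = (4 − 1)/(6 − 1) = 3/5 ≈ 0.6.
#6c9b28 → (108, 155, 40); #3326cb → (51, 38, 203).
R = 108 + 0.6 × (51 − 108) = 73.8 → 74
G = 155 + 0.6 × (38 − 155) = 84.8 → 85
B = 40 + 0.6 × (203 − 40) = 137.8 → 138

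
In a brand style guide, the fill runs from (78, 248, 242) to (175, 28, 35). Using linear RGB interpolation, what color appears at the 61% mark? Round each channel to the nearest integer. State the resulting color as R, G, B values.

61% corresponds to t = 0.61.
R = 78 + 0.61 × (175 − 78) = 78 + 0.61 × 97 = 137.17 → 137
G = 248 + 0.61 × (28 − 248) = 248 + 0.61 × -220 = 113.8 → 114
B = 242 + 0.61 × (35 − 242) = 242 + 0.61 × -207 = 115.73 → 116

(137, 114, 116)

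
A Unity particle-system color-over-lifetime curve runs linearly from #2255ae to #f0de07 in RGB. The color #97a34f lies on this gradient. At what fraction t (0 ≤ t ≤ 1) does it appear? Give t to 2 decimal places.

0.57

Invert the lerp on the R channel (largest span, 206): t = (151 − 34) / (240 − 34) = 117/206 = 0.56796.
Check on G: (163 − 85)/(222 − 85) = 0.5693 ✓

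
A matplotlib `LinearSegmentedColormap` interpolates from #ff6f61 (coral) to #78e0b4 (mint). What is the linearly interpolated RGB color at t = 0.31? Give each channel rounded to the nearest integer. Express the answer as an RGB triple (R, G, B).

#ff6f61 → (255, 111, 97); #78e0b4 → (120, 224, 180).
R = 255 + 0.31 × (120 − 255) = 255 + 0.31 × -135 = 213.15 → 213
G = 111 + 0.31 × (224 − 111) = 111 + 0.31 × 113 = 146.03 → 146
B = 97 + 0.31 × (180 − 97) = 97 + 0.31 × 83 = 122.73 → 123

(213, 146, 123)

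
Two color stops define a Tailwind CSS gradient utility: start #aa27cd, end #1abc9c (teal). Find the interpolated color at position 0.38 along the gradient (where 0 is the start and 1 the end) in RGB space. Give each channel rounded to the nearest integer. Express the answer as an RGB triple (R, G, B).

#aa27cd → (170, 39, 205); #1abc9c → (26, 188, 156).
R = 170 + 0.38 × (26 − 170) = 170 + 0.38 × -144 = 115.28 → 115
G = 39 + 0.38 × (188 − 39) = 39 + 0.38 × 149 = 95.62 → 96
B = 205 + 0.38 × (156 − 205) = 205 + 0.38 × -49 = 186.38 → 186

(115, 96, 186)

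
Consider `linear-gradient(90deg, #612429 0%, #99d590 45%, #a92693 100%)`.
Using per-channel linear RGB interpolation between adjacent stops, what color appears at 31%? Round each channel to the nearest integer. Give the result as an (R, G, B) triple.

(136, 158, 112)

31% lies between the 0% and 45% stops, so the local fraction is t = (31 − 0)/(45 − 0) = 31/45 ≈ 0.6889.
#612429 → (97, 36, 41); #99d590 → (153, 213, 144).
R = 97 + 0.6889 × (153 − 97) = 135.578 → 136
G = 36 + 0.6889 × (213 − 36) = 157.935 → 158
B = 41 + 0.6889 × (144 − 41) = 111.957 → 112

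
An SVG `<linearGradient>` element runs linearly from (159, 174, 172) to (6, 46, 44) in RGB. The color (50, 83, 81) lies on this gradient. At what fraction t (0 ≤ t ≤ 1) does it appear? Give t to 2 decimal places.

Invert the lerp on the R channel (largest span, 153): t = (50 − 159) / (6 − 159) = -109/-153 = 0.71242.
Check on G: (83 − 174)/(46 − 174) = 0.7109 ✓

0.71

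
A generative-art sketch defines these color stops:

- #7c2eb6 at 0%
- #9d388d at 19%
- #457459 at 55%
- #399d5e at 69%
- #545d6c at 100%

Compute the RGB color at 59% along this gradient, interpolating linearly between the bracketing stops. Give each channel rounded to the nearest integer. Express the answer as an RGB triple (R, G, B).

59% lies between the 55% and 69% stops, so the local fraction is t = (59 − 55)/(69 − 55) = 4/14 ≈ 0.2857.
#457459 → (69, 116, 89); #399d5e → (57, 157, 94).
R = 69 + 0.2857 × (57 − 69) = 65.572 → 66
G = 116 + 0.2857 × (157 − 116) = 127.714 → 128
B = 89 + 0.2857 × (94 − 89) = 90.428 → 90

(66, 128, 90)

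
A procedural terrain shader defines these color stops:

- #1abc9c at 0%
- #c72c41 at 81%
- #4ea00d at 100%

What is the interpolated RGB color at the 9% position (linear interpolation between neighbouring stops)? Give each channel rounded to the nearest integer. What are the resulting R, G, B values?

9% lies between the 0% and 81% stops, so the local fraction is t = (9 − 0)/(81 − 0) = 9/81 ≈ 0.1111.
#1abc9c → (26, 188, 156); #c72c41 → (199, 44, 65).
R = 26 + 0.1111 × (199 − 26) = 45.22 → 45
G = 188 + 0.1111 × (44 − 188) = 172.002 → 172
B = 156 + 0.1111 × (65 − 156) = 145.89 → 146

(45, 172, 146)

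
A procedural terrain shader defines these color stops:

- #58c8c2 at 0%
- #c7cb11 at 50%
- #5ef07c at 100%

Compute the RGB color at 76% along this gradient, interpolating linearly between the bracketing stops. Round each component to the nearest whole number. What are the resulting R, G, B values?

76% lies between the 50% and 100% stops, so the local fraction is t = (76 − 50)/(100 − 50) = 26/50 ≈ 0.52.
#c7cb11 → (199, 203, 17); #5ef07c → (94, 240, 124).
R = 199 + 0.52 × (94 − 199) = 144.4 → 144
G = 203 + 0.52 × (240 − 203) = 222.24 → 222
B = 17 + 0.52 × (124 − 17) = 72.64 → 73

(144, 222, 73)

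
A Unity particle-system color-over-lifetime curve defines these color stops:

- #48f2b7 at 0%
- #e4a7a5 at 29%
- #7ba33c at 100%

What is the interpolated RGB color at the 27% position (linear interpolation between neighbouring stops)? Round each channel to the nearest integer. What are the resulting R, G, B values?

(217, 172, 166)

27% lies between the 0% and 29% stops, so the local fraction is t = (27 − 0)/(29 − 0) = 27/29 ≈ 0.931.
#48f2b7 → (72, 242, 183); #e4a7a5 → (228, 167, 165).
R = 72 + 0.931 × (228 − 72) = 217.236 → 217
G = 242 + 0.931 × (167 − 242) = 172.175 → 172
B = 183 + 0.931 × (165 − 183) = 166.242 → 166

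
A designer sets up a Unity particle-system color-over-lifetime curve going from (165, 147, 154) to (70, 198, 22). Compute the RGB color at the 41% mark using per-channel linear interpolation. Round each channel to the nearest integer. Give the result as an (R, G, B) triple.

41% corresponds to t = 0.41.
R = 165 + 0.41 × (70 − 165) = 165 + 0.41 × -95 = 126.05 → 126
G = 147 + 0.41 × (198 − 147) = 147 + 0.41 × 51 = 167.91 → 168
B = 154 + 0.41 × (22 − 154) = 154 + 0.41 × -132 = 99.88 → 100

(126, 168, 100)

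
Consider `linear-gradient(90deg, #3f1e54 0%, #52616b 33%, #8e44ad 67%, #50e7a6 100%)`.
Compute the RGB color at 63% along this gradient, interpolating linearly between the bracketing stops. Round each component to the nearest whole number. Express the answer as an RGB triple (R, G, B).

63% lies between the 33% and 67% stops, so the local fraction is t = (63 − 33)/(67 − 33) = 30/34 ≈ 0.8824.
#52616b → (82, 97, 107); #8e44ad → (142, 68, 173).
R = 82 + 0.8824 × (142 − 82) = 134.944 → 135
G = 97 + 0.8824 × (68 − 97) = 71.41 → 71
B = 107 + 0.8824 × (173 − 107) = 165.238 → 165

(135, 71, 165)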